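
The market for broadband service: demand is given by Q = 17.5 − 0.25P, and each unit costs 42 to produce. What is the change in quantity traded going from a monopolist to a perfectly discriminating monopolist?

Inverting demand: P = 70 − 4Q.
Monopoly sets MR = MC: 70 − 8Q = 42 ⇒ Q = 3.5, P = 70 − 4·3.5 = 56.
With perfect price discrimination, output is the efficient level Q = 7 (where demand meets MC), but every buyer pays their willingness to pay: CS = 0 and PS = total surplus.
Change in quantity traded: 7 − 3.5 = 3.5.

Quantity traded rises by 3.5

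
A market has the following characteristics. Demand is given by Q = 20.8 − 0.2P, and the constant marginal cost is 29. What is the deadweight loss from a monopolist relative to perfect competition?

Inverting demand: P = 104 − 5Q.
Under competition P = MC = 29, so Q = (104 − 29)/5 = 15.
The monopolist equates marginal revenue to marginal cost: 104 − 10Q = 29, so Q = 7.5. From demand, P = 66.5.
DWL is the triangle between Q = 7.5 and Q = 15: ½·(15 − 7.5)·(66.5 − 29) = 140.625.

DWL = 140.625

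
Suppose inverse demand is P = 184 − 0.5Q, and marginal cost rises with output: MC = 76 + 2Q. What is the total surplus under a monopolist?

A monopolist chooses Q where MR = MC. MR = 184 − Q; setting this equal to 76 + 2Q gives Q = 36 and P = 166.
CS = ½·(184 − 166)·36 = 324; PS = (166·36 − 76·36 − ½·2·36²) = 1944; TS = 2268.

TS = 2268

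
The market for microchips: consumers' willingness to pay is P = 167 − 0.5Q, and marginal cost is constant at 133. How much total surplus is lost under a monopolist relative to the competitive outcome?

DWL = 289

Competitive firms price at marginal cost: P = 133, giving Q = 68.
The monopolist equates marginal revenue to marginal cost: 167 − Q = 133, so Q = 34. From demand, P = 150.
DWL is the triangle between Q = 34 and Q = 68: ½·(68 − 34)·(150 − 133) = 289.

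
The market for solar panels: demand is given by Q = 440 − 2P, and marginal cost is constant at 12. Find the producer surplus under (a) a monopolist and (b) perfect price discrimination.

Inverting demand: P = 220 − 0.5Q.
A monopolist chooses Q where MR = MC. MR = 220 − Q; setting this equal to 12 gives Q = 208 and P = 116.
PS = (116 − 12)·208 = 21632.
A perfectly discriminating monopolist sells every unit with P(Q) ≥ MC(Q), so output equals the competitive quantity Q = 416. Each buyer pays their reservation price, so CS = 0 and the firm captures all surplus.
PS = ½·(220 − 12)·416 = 43264.

Monopoly: PS = 21632; Perfect PD: PS = 43264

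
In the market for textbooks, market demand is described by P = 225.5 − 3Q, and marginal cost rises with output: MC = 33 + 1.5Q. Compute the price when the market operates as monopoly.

A monopolist chooses Q where MR = MC. MR = 225.5 − 6Q; setting this equal to 33 + 1.5Q gives Q = 77/3 and P = 148.5.

P = 148.5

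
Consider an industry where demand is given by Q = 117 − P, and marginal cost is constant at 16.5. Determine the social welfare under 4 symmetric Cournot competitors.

TS = 4848.12

Inverting demand: P = 117 − Q.
In a 4-firm Cournot equilibrium, symmetry and the first-order condition give q = (117 − 16.5)/(5) = 20.1. So Q = 80.4 and P = 36.6.
CS = ½·(117 − 36.6)·80.4 = 3232.08; PS = (36.6 − 16.5)·80.4 = 1616.04; TS = 4848.12.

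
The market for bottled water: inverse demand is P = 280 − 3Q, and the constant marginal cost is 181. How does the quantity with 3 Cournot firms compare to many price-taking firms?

In a 3-firm Cournot equilibrium, symmetry and the first-order condition give q = (280 − 181)/(12) = 8.25. So Q = 24.75 and P = 205.75.
Under competition P = MC = 181, so Q = (280 − 181)/3 = 33.

Cournot: Q = 24.75; Competition: Q = 33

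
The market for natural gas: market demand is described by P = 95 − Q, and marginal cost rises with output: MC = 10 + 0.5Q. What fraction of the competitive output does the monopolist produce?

A monopolist chooses Q where MR = MC. MR = 95 − 2Q; setting this equal to 10 + 0.5Q gives Q = 34 and P = 61.
Under competition P = MC: 95 − Q = 10 + 0.5Q ⇒ Q = 170/3, P = 115/3.
Ratio Q_m/Q_c = 34/(170/3) = 0.6.

Q_m/Q_c = 0.6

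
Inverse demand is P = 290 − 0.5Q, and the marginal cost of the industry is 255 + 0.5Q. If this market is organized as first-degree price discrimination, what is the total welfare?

TS = 612.5

With perfect price discrimination, output is the efficient level Q = 35 (where demand meets MC), but every buyer pays their willingness to pay: CS = 0 and PS = total surplus.
TS = 612.5 (equal to competitive TS).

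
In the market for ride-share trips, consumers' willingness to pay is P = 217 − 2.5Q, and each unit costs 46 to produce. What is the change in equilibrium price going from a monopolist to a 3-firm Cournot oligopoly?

Equilibrium price falls by 42.75

The monopolist equates marginal revenue to marginal cost: 217 − 5Q = 46, so Q = 34.2. From demand, P = 131.5.
Cournot with 3 identical firms: the symmetric best-response condition is 217 − 10q = 46. Each firm produces q = 17.1, total output Q = 51.3, price P = 88.75.
Change in equilibrium price: 88.75 − 131.5 = −42.75.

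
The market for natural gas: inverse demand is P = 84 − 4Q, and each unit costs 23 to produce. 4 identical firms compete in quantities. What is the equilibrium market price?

P = 35.2

In a 4-firm Cournot equilibrium, symmetry and the first-order condition give q = (84 − 23)/(20) = 3.05. So Q = 12.2 and P = 35.2.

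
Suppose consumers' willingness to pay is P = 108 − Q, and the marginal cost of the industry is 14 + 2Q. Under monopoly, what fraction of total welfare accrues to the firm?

Monopoly sets MR = MC: 108 − 2Q = 14 + 2Q ⇒ Q = 23.5, P = 108 − 23.5 = 84.5.
CS = ½·(108 − 84.5)·23.5 = 276.125.
PS = P·Q − VC(Q) = 84.5·23.5 − (14·23.5 + ½·2·23.5²) = 1104.5.
Share captured = PS/TS = 1104.5/1380.625 = 0.8.

PS/TS = 0.8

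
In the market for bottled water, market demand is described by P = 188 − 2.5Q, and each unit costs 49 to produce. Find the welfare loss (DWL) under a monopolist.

DWL = 966.05

Under competition P = MC = 49, so Q = (188 − 49)/2.5 = 55.6.
Monopoly sets MR = MC: 188 − 5Q = 49 ⇒ Q = 27.8, P = 188 − 2.5·27.8 = 118.5.
DWL is the triangle between Q = 27.8 and Q = 55.6: ½·(55.6 − 27.8)·(118.5 − 49) = 966.05.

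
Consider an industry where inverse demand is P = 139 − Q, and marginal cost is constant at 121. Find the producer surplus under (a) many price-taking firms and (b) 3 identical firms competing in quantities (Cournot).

Under competition P = MC = 121, so Q = (139 − 121)/1 = 18.
PS = (121 − 121)·18 = 0.
In a 3-firm Cournot equilibrium, symmetry and the first-order condition give q = (139 − 121)/(4) = 4.5. So Q = 13.5 and P = 125.5.
PS = (125.5 − 121)·13.5 = 60.75.

Competition: PS = 0; Cournot: PS = 60.75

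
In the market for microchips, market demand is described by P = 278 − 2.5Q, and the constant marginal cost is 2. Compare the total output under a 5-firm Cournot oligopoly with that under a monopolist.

Cournot: Q = 92; Monopoly: Q = 55.2

Cournot with 5 identical firms: the symmetric best-response condition is 278 − 15q = 2. Each firm produces q = 18.4, total output Q = 92, price P = 48.
Monopoly sets MR = MC: 278 − 5Q = 2 ⇒ Q = 55.2, P = 278 − 2.5·55.2 = 140.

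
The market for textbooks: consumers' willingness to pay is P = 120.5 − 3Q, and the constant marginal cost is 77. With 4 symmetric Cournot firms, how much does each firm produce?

q_i = 2.9

With 4 symmetric Cournot firms, each firm's FOC gives 120.5 − 15q = 77, so q = 2.9, Q = 4·2.9 = 11.6, and P = 85.7.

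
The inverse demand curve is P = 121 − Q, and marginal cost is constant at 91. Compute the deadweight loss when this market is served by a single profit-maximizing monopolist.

DWL = 112.5

Perfect competition: P = MC = 91, so 121 − Q = 91 and Q = 30.
The monopolist equates marginal revenue to marginal cost: 121 − 2Q = 91, so Q = 15. From demand, P = 106.
DWL is the triangle between Q = 15 and Q = 30: ½·(30 − 15)·(106 − 91) = 112.5.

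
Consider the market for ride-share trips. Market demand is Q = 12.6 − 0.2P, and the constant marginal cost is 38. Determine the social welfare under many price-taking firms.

TS = 62.5

Inverting demand: P = 63 − 5Q.
Perfect competition: P = MC = 38, so 63 − 5Q = 38 and Q = 5.
CS = ½·(63 − 38)·5 = 62.5; PS = (38 − 38)·5 = 0; TS = 62.5.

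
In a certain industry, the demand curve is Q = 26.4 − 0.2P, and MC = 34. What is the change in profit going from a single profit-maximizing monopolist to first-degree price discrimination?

Inverting demand: P = 132 − 5Q.
The monopolist equates marginal revenue to marginal cost: 132 − 10Q = 34, so Q = 9.8. From demand, P = 83.
Profit = (83 − 34)·9.8 = 480.2.
With perfect price discrimination, output is the efficient level Q = 19.6 (where demand meets MC), but every buyer pays their willingness to pay: CS = 0 and PS = total surplus.
PS equals the full surplus area, 960.4. Profit = 960.4 = 960.4.
Change in profit: 960.4 − 480.2 = 480.2.

π rises by 480.2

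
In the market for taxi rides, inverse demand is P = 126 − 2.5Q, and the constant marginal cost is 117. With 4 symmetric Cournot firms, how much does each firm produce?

In a 4-firm Cournot equilibrium, symmetry and the first-order condition give q = (126 − 117)/(12.5) = 0.72. So Q = 2.88 and P = 118.8.

q_i = 0.72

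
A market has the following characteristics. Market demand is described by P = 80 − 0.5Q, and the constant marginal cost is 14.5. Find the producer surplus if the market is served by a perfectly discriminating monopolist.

A perfectly discriminating monopolist sells every unit with P(Q) ≥ MC(Q), so output equals the competitive quantity Q = 131. Each buyer pays their reservation price, so CS = 0 and the firm captures all surplus.
PS = ½·(80 − 14.5)·131 = 4290.25.

PS = 4290.25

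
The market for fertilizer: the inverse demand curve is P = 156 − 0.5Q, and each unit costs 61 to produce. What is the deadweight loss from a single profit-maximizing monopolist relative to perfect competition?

Perfect competition: P = MC = 61, so 156 − 0.5Q = 61 and Q = 190.
Monopoly sets MR = MC: 156 − Q = 61 ⇒ Q = 95, P = 156 − 0.5·95 = 108.5.
DWL is the triangle between Q = 95 and Q = 190: ½·(190 − 95)·(108.5 − 61) = 2256.25.

DWL = 2256.25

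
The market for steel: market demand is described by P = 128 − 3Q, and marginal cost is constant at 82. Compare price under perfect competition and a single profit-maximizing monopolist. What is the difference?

P rises by 23

Under competition P = MC = 82, so Q = (128 − 82)/3 = 46/3.
Monopoly sets MR = MC: 128 − 6Q = 82 ⇒ Q = 23/3, P = 128 − 3·23/3 = 105.
Change in price: 105 − 82 = 23.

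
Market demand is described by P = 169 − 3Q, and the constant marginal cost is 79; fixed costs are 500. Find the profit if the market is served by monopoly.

The monopolist equates marginal revenue to marginal cost: 169 − 6Q = 79, so Q = 15. From demand, P = 124.
Profit = (124 − 79)·15 − 500 = 175.

Profit = 175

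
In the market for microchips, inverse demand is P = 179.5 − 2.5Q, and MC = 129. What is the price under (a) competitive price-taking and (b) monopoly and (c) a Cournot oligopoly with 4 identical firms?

Competition: P = 129; Monopoly: P = 154.25; Cournot: P = 139.1

Under competition P = MC = 129, so Q = (179.5 − 129)/2.5 = 20.2.
A monopolist chooses Q where MR = MC. MR = 179.5 − 5Q; setting this equal to 129 gives Q = 10.1 and P = 154.25.
With 4 symmetric Cournot firms, each firm's FOC gives 179.5 − 12.5q = 129, so q = 4.04, Q = 4·4.04 = 16.16, and P = 139.1.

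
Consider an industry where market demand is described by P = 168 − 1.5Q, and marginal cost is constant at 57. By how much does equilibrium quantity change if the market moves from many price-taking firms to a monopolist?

Under competition P = MC = 57, so Q = (168 − 57)/1.5 = 74.
A monopolist chooses Q where MR = MC. MR = 168 − 3Q; setting this equal to 57 gives Q = 37 and P = 112.5.
Change in equilibrium quantity: 37 − 74 = −37.

Q falls by 37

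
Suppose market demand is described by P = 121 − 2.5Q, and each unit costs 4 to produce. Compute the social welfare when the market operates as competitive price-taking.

Competitive firms price at marginal cost: P = 4, giving Q = 46.8.
CS = ½·(121 − 4)·46.8 = 2737.8; PS = (4 − 4)·46.8 = 0; TS = 2737.8.

TS = 2737.8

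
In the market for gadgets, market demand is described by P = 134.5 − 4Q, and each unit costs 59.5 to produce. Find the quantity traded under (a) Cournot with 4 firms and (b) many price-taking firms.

With 4 symmetric Cournot firms, each firm's FOC gives 134.5 − 20q = 59.5, so q = 3.75, Q = 4·3.75 = 15, and P = 74.5.
Perfect competition: P = MC = 59.5, so 134.5 − 4Q = 59.5 and Q = 18.75.

Cournot: Q = 15; Competition: Q = 18.75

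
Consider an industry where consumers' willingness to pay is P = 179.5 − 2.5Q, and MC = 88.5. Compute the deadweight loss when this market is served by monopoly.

Under competition P = MC = 88.5, so Q = (179.5 − 88.5)/2.5 = 36.4.
A monopolist chooses Q where MR = MC. MR = 179.5 − 5Q; setting this equal to 88.5 gives Q = 18.2 and P = 134.
DWL is the triangle between Q = 18.2 and Q = 36.4: ½·(36.4 − 18.2)·(134 − 88.5) = 414.05.

DWL = 414.05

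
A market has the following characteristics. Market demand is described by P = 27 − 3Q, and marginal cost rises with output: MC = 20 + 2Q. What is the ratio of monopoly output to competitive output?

A monopolist chooses Q where MR = MC. MR = 27 − 6Q; setting this equal to 20 + 2Q gives Q = 0.875 and P = 24.375.
Under competition P = MC: 27 − 3Q = 20 + 2Q ⇒ Q = 1.4, P = 22.8.
Ratio Q_m/Q_c = 0.875/1.4 = 0.625.

Q_m/Q_c = 0.625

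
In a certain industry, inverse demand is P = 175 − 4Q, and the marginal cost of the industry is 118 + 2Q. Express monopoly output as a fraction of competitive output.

Q_m/Q_c = 0.6

A monopolist chooses Q where MR = MC. MR = 175 − 8Q; setting this equal to 118 + 2Q gives Q = 5.7 and P = 152.2.
Competitive equilibrium sets price equal to marginal cost: 175 − 4Q = 118 + 2Q, so Q = 9.5 and P = 137.
Ratio Q_m/Q_c = 5.7/9.5 = 0.6.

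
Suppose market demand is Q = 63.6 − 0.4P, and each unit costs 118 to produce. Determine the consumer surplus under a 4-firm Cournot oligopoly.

Inverting demand: P = 159 − 2.5Q.
Cournot with 4 identical firms: the symmetric best-response condition is 159 − 12.5q = 118. Each firm produces q = 3.28, total output Q = 13.12, price P = 126.2.
CS = ½·(159 − 126.2)·13.12 = 215.168.

CS = 215.168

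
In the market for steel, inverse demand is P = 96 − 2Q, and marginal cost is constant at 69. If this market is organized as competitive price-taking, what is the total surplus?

Under competition P = MC = 69, so Q = (96 − 69)/2 = 13.5.
CS = ½·(96 − 69)·13.5 = 182.25; PS = (69 − 69)·13.5 = 0; TS = 182.25.

TS = 182.25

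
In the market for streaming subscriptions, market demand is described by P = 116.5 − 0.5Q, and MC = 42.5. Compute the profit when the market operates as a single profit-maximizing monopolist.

The monopolist equates marginal revenue to marginal cost: 116.5 − Q = 42.5, so Q = 74. From demand, P = 79.5.
Profit = (79.5 − 42.5)·74 = 2738.

Profit = 2738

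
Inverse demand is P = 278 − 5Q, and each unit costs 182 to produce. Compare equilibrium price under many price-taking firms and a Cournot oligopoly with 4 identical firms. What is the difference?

P rises by 19.2

Under competition P = MC = 182, so Q = (278 − 182)/5 = 19.2.
In a 4-firm Cournot equilibrium, symmetry and the first-order condition give q = (278 − 182)/(25) = 3.84. So Q = 15.36 and P = 201.2.
Change in equilibrium price: 201.2 − 182 = 19.2.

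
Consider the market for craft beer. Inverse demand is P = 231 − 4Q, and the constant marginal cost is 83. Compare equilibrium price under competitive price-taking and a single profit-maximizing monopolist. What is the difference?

Equilibrium price rises by 74

Under competition P = MC = 83, so Q = (231 − 83)/4 = 37.
A monopolist chooses Q where MR = MC. MR = 231 − 8Q; setting this equal to 83 gives Q = 18.5 and P = 157.
Change in equilibrium price: 157 − 83 = 74.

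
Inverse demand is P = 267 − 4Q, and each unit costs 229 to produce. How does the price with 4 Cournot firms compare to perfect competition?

In a 4-firm Cournot equilibrium, symmetry and the first-order condition give q = (267 − 229)/(20) = 1.9. So Q = 7.6 and P = 236.6.
Competitive firms price at marginal cost: P = 229, giving Q = 9.5.

Cournot: P = 236.6; Competition: P = 229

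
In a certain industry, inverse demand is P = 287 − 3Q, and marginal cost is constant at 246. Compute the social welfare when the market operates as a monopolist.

Monopoly sets MR = MC: 287 − 6Q = 246 ⇒ Q = 41/6, P = 287 − 3·41/6 = 266.5.
CS = ½·(287 − 266.5)·41/6 = 1681/24; PS = (266.5 − 246)·41/6 = 1681/12; TS = 210.125.

TS = 210.125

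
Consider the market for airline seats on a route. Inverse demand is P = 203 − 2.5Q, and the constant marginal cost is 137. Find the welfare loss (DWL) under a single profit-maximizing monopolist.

DWL = 217.8

Under competition P = MC = 137, so Q = (203 − 137)/2.5 = 26.4.
A monopolist chooses Q where MR = MC. MR = 203 − 5Q; setting this equal to 137 gives Q = 13.2 and P = 170.
DWL is the triangle between Q = 13.2 and Q = 26.4: ½·(26.4 − 13.2)·(170 − 137) = 217.8.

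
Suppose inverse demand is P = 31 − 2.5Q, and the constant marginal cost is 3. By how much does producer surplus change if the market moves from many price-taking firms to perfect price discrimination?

Under competition P = MC = 3, so Q = (31 − 3)/2.5 = 11.2.
PS = (3 − 3)·11.2 = 0.
A perfectly discriminating monopolist sells every unit with P(Q) ≥ MC(Q), so output equals the competitive quantity Q = 11.2. Each buyer pays their reservation price, so CS = 0 and the firm captures all surplus.
PS = ½·(31 − 3)·11.2 = 156.8.
Change in producer surplus: 156.8 − 0 = 156.8.

Producer surplus rises by 156.8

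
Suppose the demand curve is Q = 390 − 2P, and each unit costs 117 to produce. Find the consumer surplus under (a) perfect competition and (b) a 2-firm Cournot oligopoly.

Competition: CS = 6084; Cournot: CS = 2704

Inverting demand: P = 195 − 0.5Q.
Under competition P = MC = 117, so Q = (195 − 117)/0.5 = 156.
CS = ½·(195 − 117)·156 = 6084.
In a 2-firm Cournot equilibrium, symmetry and the first-order condition give q = (195 − 117)/(1.5) = 52. So Q = 104 and P = 143.
CS = ½·(195 − 143)·104 = 2704.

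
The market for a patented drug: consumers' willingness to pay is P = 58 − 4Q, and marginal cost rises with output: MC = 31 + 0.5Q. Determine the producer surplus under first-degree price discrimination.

PS = 81

Under first-degree price discrimination the firm charges each unit its demand price and produces up to where P = MC, i.e. Q = 6. Consumer surplus is zero; producer surplus equals total surplus.
PS = ½·(58 − 31)·6 = 81.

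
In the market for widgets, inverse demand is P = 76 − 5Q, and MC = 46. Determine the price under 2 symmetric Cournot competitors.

P = 56

With 2 symmetric Cournot firms, each firm's FOC gives 76 − 15q = 46, so q = 2, Q = 2·2 = 4, and P = 56.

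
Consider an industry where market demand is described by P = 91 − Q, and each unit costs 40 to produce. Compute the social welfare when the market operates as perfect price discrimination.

With perfect price discrimination, output is the efficient level Q = 51 (where demand meets MC), but every buyer pays their willingness to pay: CS = 0 and PS = total surplus.
TS = 1300.5 (equal to competitive TS).

TS = 1300.5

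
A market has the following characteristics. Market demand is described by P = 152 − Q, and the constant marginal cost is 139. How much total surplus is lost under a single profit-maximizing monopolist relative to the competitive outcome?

DWL = 21.125

Competitive firms price at marginal cost: P = 139, giving Q = 13.
Monopoly sets MR = MC: 152 − 2Q = 139 ⇒ Q = 6.5, P = 152 − 6.5 = 145.5.
DWL is the triangle between Q = 6.5 and Q = 13: ½·(13 − 6.5)·(145.5 − 139) = 21.125.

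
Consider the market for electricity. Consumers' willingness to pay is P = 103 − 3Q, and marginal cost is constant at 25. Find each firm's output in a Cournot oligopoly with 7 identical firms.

q_i = 3.25

Cournot with 7 identical firms: the symmetric best-response condition is 103 − 24q = 25. Each firm produces q = 3.25, total output Q = 22.75, price P = 34.75.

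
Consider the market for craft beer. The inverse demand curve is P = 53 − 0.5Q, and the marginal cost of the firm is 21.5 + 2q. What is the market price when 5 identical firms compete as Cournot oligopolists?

With 5 symmetric Cournot firms, each firm's FOC gives 53 − 3q = 21.5 + 2q, so q = 6.3, Q = 5·6.3 = 31.5, and P = 37.25.

P = 37.25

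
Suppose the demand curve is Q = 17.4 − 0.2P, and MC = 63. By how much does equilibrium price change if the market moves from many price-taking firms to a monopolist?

Equilibrium price rises by 12

Inverting demand: P = 87 − 5Q.
Competitive firms price at marginal cost: P = 63, giving Q = 4.8.
The monopolist equates marginal revenue to marginal cost: 87 − 10Q = 63, so Q = 2.4. From demand, P = 75.
Change in equilibrium price: 75 − 63 = 12.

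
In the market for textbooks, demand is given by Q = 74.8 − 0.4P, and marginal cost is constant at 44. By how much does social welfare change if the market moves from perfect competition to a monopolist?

Inverting demand: P = 187 − 2.5Q.
Perfect competition: P = MC = 44, so 187 − 2.5Q = 44 and Q = 57.2.
CS = ½·(187 − 44)·57.2 = 4089.8; PS = (44 − 44)·57.2 = 0; TS = 4089.8.
Monopoly sets MR = MC: 187 − 5Q = 44 ⇒ Q = 28.6, P = 187 − 2.5·28.6 = 115.5.
CS = ½·(187 − 115.5)·28.6 = 1022.45; PS = (115.5 − 44)·28.6 = 2044.9; TS = 3067.35.
Change in social welfare: 3067.35 − 4089.8 = −1022.45.

Social welfare falls by 1022.45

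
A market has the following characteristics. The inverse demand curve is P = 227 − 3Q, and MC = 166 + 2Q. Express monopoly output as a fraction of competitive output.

The monopolist equates marginal revenue to marginal cost: 227 − 6Q = 166 + 2Q, so Q = 7.625. From demand, P = 204.125.
Under competition P = MC: 227 − 3Q = 166 + 2Q ⇒ Q = 12.2, P = 190.4.
Ratio Q_m/Q_c = 7.625/12.2 = 0.625.

Q_m/Q_c = 0.625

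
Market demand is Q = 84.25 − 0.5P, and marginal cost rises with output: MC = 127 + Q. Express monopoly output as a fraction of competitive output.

Q_m/Q_c = 0.6

Inverting demand: P = 168.5 − 2Q.
The monopolist equates marginal revenue to marginal cost: 168.5 − 4Q = 127 + Q, so Q = 8.3. From demand, P = 151.9.
Under competition P = MC: 168.5 − 2Q = 127 + Q ⇒ Q = 83/6, P = 845/6.
Ratio Q_m/Q_c = 8.3/(83/6) = 0.6.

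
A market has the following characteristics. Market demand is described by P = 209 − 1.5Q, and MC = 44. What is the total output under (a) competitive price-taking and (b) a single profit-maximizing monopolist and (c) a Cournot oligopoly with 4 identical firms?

Competition: Q = 110; Monopoly: Q = 55; Cournot: Q = 88

Under competition P = MC = 44, so Q = (209 − 44)/1.5 = 110.
A monopolist chooses Q where MR = MC. MR = 209 − 3Q; setting this equal to 44 gives Q = 55 and P = 126.5.
In a 4-firm Cournot equilibrium, symmetry and the first-order condition give q = (209 − 44)/(7.5) = 22. So Q = 88 and P = 77.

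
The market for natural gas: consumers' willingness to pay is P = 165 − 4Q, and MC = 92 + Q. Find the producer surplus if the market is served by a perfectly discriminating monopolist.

PS = 532.9

Under first-degree price discrimination the firm charges each unit its demand price and produces up to where P = MC, i.e. Q = 14.6. Consumer surplus is zero; producer surplus equals total surplus.
PS = ½·(165 − 92)·14.6 = 532.9.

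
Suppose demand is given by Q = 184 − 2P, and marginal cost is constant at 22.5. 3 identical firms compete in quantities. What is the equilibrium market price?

P = 39.875

Inverting demand: P = 92 − 0.5Q.
In a 3-firm Cournot equilibrium, symmetry and the first-order condition give q = (92 − 22.5)/(2) = 34.75. So Q = 104.25 and P = 39.875.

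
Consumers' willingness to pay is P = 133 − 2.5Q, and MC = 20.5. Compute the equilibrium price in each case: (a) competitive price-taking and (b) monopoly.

Under competition P = MC = 20.5, so Q = (133 − 20.5)/2.5 = 45.
A monopolist chooses Q where MR = MC. MR = 133 − 5Q; setting this equal to 20.5 gives Q = 22.5 and P = 76.75.

Competition: P = 20.5; Monopoly: P = 76.75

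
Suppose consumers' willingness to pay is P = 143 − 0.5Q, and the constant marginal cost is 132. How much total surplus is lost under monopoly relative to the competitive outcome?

Perfect competition: P = MC = 132, so 143 − 0.5Q = 132 and Q = 22.
A monopolist chooses Q where MR = MC. MR = 143 − Q; setting this equal to 132 gives Q = 11 and P = 137.5.
DWL is the triangle between Q = 11 and Q = 22: ½·(22 − 11)·(137.5 − 132) = 30.25.

DWL = 30.25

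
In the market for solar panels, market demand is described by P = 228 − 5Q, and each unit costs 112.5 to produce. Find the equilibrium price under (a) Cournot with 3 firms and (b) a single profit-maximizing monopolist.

Cournot with 3 identical firms: the symmetric best-response condition is 228 − 20q = 112.5. Each firm produces q = 5.775, total output Q = 17.325, price P = 141.375.
Monopoly sets MR = MC: 228 − 10Q = 112.5 ⇒ Q = 11.55, P = 228 − 5·11.55 = 170.25.

Cournot: P = 141.375; Monopoly: P = 170.25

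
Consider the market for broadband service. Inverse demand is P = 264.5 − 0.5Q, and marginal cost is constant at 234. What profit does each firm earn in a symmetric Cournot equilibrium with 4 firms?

Cournot with 4 identical firms: the symmetric best-response condition is 264.5 − 2.5q = 234. Each firm produces q = 12.2, total output Q = 48.8, price P = 240.1.
Each firm's profit = (240.1 − 234)·12.2 = 74.42.

π_i = 74.42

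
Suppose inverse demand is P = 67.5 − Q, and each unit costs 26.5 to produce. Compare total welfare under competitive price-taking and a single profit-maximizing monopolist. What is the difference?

Perfect competition: P = MC = 26.5, so 67.5 − Q = 26.5 and Q = 41.
CS = ½·(67.5 − 26.5)·41 = 840.5; PS = (26.5 − 26.5)·41 = 0; TS = 840.5.
A monopolist chooses Q where MR = MC. MR = 67.5 − 2Q; setting this equal to 26.5 gives Q = 20.5 and P = 47.
CS = ½·(67.5 − 47)·20.5 = 210.125; PS = (47 − 26.5)·20.5 = 420.25; TS = 630.375.
Change in total welfare: 630.375 − 840.5 = −210.125.

TS falls by 210.125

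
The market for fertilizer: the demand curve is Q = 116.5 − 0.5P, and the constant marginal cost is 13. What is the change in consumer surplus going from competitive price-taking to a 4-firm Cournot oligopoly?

CS falls by 4356

Inverting demand: P = 233 − 2Q.
Competitive firms price at marginal cost: P = 13, giving Q = 110.
CS = ½·(233 − 13)·110 = 12100.
Cournot with 4 identical firms: the symmetric best-response condition is 233 − 10q = 13. Each firm produces q = 22, total output Q = 88, price P = 57.
CS = ½·(233 − 57)·88 = 7744.
Change in consumer surplus: 7744 − 12100 = −4356.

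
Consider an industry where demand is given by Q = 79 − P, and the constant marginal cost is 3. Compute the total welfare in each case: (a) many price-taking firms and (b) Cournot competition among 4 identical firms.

Competition: TS = 2888; Cournot: TS = 2772.48

Inverting demand: P = 79 − Q.
Perfect competition: P = MC = 3, so 79 − Q = 3 and Q = 76.
CS = ½·(79 − 3)·76 = 2888; PS = (3 − 3)·76 = 0; TS = 2888.
Cournot with 4 identical firms: the symmetric best-response condition is 79 − 5q = 3. Each firm produces q = 15.2, total output Q = 60.8, price P = 18.2.
CS = ½·(79 − 18.2)·60.8 = 1848.32; PS = (18.2 − 3)·60.8 = 924.16; TS = 2772.48.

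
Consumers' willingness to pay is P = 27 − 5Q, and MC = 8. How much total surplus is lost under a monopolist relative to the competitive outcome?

Under competition P = MC = 8, so Q = (27 − 8)/5 = 3.8.
Monopoly sets MR = MC: 27 − 10Q = 8 ⇒ Q = 1.9, P = 27 − 5·1.9 = 17.5.
DWL is the triangle between Q = 1.9 and Q = 3.8: ½·(3.8 − 1.9)·(17.5 − 8) = 9.025.

DWL = 9.025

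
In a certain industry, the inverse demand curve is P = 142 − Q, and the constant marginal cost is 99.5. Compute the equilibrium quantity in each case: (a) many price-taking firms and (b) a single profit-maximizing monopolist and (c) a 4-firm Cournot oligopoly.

Competition: Q = 42.5; Monopoly: Q = 21.25; Cournot: Q = 34

Competitive firms price at marginal cost: P = 99.5, giving Q = 42.5.
The monopolist equates marginal revenue to marginal cost: 142 − 2Q = 99.5, so Q = 21.25. From demand, P = 120.75.
Cournot with 4 identical firms: the symmetric best-response condition is 142 − 5q = 99.5. Each firm produces q = 8.5, total output Q = 34, price P = 108.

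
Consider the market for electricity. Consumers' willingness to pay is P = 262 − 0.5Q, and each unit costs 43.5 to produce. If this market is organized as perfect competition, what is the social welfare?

TS = 47742.25

Under competition P = MC = 43.5, so Q = (262 − 43.5)/0.5 = 437.
CS = ½·(262 − 43.5)·437 = 47742.25; PS = (43.5 − 43.5)·437 = 0; TS = 47742.25.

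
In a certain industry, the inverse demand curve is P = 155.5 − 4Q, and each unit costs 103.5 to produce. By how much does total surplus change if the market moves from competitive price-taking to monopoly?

Under competition P = MC = 103.5, so Q = (155.5 − 103.5)/4 = 13.
CS = ½·(155.5 − 103.5)·13 = 338; PS = (103.5 − 103.5)·13 = 0; TS = 338.
Monopoly sets MR = MC: 155.5 − 8Q = 103.5 ⇒ Q = 6.5, P = 155.5 − 4·6.5 = 129.5.
CS = ½·(155.5 − 129.5)·6.5 = 84.5; PS = (129.5 − 103.5)·6.5 = 169; TS = 253.5.
Change in total surplus: 253.5 − 338 = −84.5.

Total surplus falls by 84.5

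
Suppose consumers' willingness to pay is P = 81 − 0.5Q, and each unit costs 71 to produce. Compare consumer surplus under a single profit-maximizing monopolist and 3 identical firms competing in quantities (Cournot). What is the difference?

Monopoly sets MR = MC: 81 − Q = 71 ⇒ Q = 10, P = 81 − 0.5·10 = 76.
CS = ½·(81 − 76)·10 = 25.
With 3 symmetric Cournot firms, each firm's FOC gives 81 − 2q = 71, so q = 5, Q = 3·5 = 15, and P = 73.5.
CS = ½·(81 − 73.5)·15 = 56.25.
Change in consumer surplus: 56.25 − 25 = 31.25.

CS rises by 31.25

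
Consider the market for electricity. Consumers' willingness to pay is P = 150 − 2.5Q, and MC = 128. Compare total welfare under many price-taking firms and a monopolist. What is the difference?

Perfect competition: P = MC = 128, so 150 − 2.5Q = 128 and Q = 8.8.
CS = ½·(150 − 128)·8.8 = 96.8; PS = (128 − 128)·8.8 = 0; TS = 96.8.
A monopolist chooses Q where MR = MC. MR = 150 − 5Q; setting this equal to 128 gives Q = 4.4 and P = 139.
CS = ½·(150 − 139)·4.4 = 24.2; PS = (139 − 128)·4.4 = 48.4; TS = 72.6.
Change in total welfare: 72.6 − 96.8 = −24.2.

TS falls by 24.2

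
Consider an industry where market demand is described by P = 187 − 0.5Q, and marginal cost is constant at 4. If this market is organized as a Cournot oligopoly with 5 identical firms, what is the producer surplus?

PS = 9302.5

In a 5-firm Cournot equilibrium, symmetry and the first-order condition give q = (187 − 4)/(3) = 61. So Q = 305 and P = 34.5.
PS = (34.5 − 4)·305 = 9302.5.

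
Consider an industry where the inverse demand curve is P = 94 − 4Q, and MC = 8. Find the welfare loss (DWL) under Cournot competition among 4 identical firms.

Competitive firms price at marginal cost: P = 8, giving Q = 21.5.
With 4 symmetric Cournot firms, each firm's FOC gives 94 − 20q = 8, so q = 4.3, Q = 4·4.3 = 17.2, and P = 25.2.
DWL is the triangle between Q = 17.2 and Q = 21.5: ½·(21.5 − 17.2)·(25.2 − 8) = 36.98.

DWL = 36.98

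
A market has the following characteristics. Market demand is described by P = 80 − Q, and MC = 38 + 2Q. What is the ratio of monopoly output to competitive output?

Q_m/Q_c = 0.75

Monopoly sets MR = MC: 80 − 2Q = 38 + 2Q ⇒ Q = 10.5, P = 80 − 10.5 = 69.5.
Competitive equilibrium sets price equal to marginal cost: 80 − Q = 38 + 2Q, so Q = 14 and P = 66.
Ratio Q_m/Q_c = 10.5/14 = 0.75.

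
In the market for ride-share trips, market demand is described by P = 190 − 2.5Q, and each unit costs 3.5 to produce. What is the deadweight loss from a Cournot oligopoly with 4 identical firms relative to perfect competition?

DWL = 278.258

Competitive firms price at marginal cost: P = 3.5, giving Q = 74.6.
Cournot with 4 identical firms: the symmetric best-response condition is 190 − 12.5q = 3.5. Each firm produces q = 14.92, total output Q = 59.68, price P = 40.8.
DWL is the triangle between Q = 59.68 and Q = 74.6: ½·(74.6 − 59.68)·(40.8 − 3.5) = 278.258.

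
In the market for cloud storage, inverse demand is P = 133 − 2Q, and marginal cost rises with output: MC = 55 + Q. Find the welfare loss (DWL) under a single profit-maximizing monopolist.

DWL = 162.24

Under competition P = MC: 133 − 2Q = 55 + Q ⇒ Q = 26, P = 81.
Monopoly sets MR = MC: 133 − 4Q = 55 + Q ⇒ Q = 15.6, P = 133 − 2·15.6 = 101.8.
CS = ½·(133 − 81)·26 = 676; PS = (81·26 − 55·26 − ½·1·26²) = 338; TS = 1014.
CS = ½·(133 − 101.8)·15.6 = 243.36; PS = (101.8·15.6 − 55·15.6 − ½·1·15.6²) = 608.4; TS = 851.76.
DWL = 1014 − 851.76 = 162.24.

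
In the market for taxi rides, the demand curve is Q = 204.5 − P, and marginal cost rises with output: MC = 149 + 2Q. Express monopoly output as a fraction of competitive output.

Inverting demand: P = 204.5 − Q.
Monopoly sets MR = MC: 204.5 − 2Q = 149 + 2Q ⇒ Q = 13.875, P = 204.5 − 13.875 = 190.625.
Under competition P = MC: 204.5 − Q = 149 + 2Q ⇒ Q = 18.5, P = 186.
Ratio Q_m/Q_c = 13.875/18.5 = 0.75.

Q_m/Q_c = 0.75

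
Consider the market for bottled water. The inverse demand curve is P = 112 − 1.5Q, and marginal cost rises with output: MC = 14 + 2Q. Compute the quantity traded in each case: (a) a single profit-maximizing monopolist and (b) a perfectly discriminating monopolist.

A monopolist chooses Q where MR = MC. MR = 112 − 3Q; setting this equal to 14 + 2Q gives Q = 19.6 and P = 82.6.
Under first-degree price discrimination the firm charges each unit its demand price and produces up to where P = MC, i.e. Q = 28. Consumer surplus is zero; producer surplus equals total surplus.

Monopoly: Q = 19.6; Perfect PD: Q = 28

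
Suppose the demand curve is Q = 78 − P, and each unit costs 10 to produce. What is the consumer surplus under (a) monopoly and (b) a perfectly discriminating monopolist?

Monopoly: CS = 578; Perfect PD: CS = 0

Inverting demand: P = 78 − Q.
The monopolist equates marginal revenue to marginal cost: 78 − 2Q = 10, so Q = 34. From demand, P = 44.
CS = ½·(78 − 44)·34 = 578.
A perfectly discriminating monopolist sells every unit with P(Q) ≥ MC(Q), so output equals the competitive quantity Q = 68. Each buyer pays their reservation price, so CS = 0 and the firm captures all surplus.
CS = 0.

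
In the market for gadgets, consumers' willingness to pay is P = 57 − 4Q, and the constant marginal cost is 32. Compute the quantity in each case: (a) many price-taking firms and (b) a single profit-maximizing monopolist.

Competitive firms price at marginal cost: P = 32, giving Q = 6.25.
The monopolist equates marginal revenue to marginal cost: 57 − 8Q = 32, so Q = 3.125. From demand, P = 44.5.

Competition: Q = 6.25; Monopoly: Q = 3.125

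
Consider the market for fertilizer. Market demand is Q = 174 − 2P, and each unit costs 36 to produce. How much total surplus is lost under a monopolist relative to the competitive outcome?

DWL = 650.25

Inverting demand: P = 87 − 0.5Q.
Competitive firms price at marginal cost: P = 36, giving Q = 102.
Monopoly sets MR = MC: 87 − Q = 36 ⇒ Q = 51, P = 87 − 0.5·51 = 61.5.
DWL is the triangle between Q = 51 and Q = 102: ½·(102 − 51)·(61.5 − 36) = 650.25.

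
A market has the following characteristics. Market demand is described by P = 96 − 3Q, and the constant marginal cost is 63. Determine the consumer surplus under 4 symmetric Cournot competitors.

In a 4-firm Cournot equilibrium, symmetry and the first-order condition give q = (96 − 63)/(15) = 2.2. So Q = 8.8 and P = 69.6.
CS = ½·(96 − 69.6)·8.8 = 116.16.

CS = 116.16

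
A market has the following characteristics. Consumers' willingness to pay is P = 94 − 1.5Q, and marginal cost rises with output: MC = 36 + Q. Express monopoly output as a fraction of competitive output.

Monopoly sets MR = MC: 94 − 3Q = 36 + Q ⇒ Q = 14.5, P = 94 − 1.5·14.5 = 72.25.
Under competition P = MC: 94 − 1.5Q = 36 + Q ⇒ Q = 23.2, P = 59.2.
Ratio Q_m/Q_c = 14.5/23.2 = 0.625.

Q_m/Q_c = 0.625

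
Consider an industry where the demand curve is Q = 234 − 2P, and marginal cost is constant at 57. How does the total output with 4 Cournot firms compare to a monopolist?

Inverting demand: P = 117 − 0.5Q.
With 4 symmetric Cournot firms, each firm's FOC gives 117 − 2.5q = 57, so q = 24, Q = 4·24 = 96, and P = 69.
The monopolist equates marginal revenue to marginal cost: 117 − Q = 57, so Q = 60. From demand, P = 87.

Cournot: Q = 96; Monopoly: Q = 60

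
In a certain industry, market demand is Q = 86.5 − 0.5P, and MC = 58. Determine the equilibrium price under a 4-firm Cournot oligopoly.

P = 81

Inverting demand: P = 173 − 2Q.
In a 4-firm Cournot equilibrium, symmetry and the first-order condition give q = (173 − 58)/(10) = 11.5. So Q = 46 and P = 81.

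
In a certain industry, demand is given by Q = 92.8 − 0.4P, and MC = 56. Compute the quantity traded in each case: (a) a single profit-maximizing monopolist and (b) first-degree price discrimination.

Inverting demand: P = 232 − 2.5Q.
The monopolist equates marginal revenue to marginal cost: 232 − 5Q = 56, so Q = 35.2. From demand, P = 144.
Under first-degree price discrimination the firm charges each unit its demand price and produces up to where P = MC, i.e. Q = 70.4. Consumer surplus is zero; producer surplus equals total surplus.

Monopoly: Q = 35.2; Perfect PD: Q = 70.4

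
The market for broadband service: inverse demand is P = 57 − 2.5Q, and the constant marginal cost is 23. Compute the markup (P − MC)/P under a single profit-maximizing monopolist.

A monopolist chooses Q where MR = MC. MR = 57 − 5Q; setting this equal to 23 gives Q = 6.8 and P = 40.
Lerner index = (P − MC)/P = (40 − 23)/40 = 0.425.

Lerner index = 0.425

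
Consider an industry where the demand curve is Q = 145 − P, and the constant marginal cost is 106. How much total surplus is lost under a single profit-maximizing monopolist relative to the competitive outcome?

Inverting demand: P = 145 − Q.
Perfect competition: P = MC = 106, so 145 − Q = 106 and Q = 39.
The monopolist equates marginal revenue to marginal cost: 145 − 2Q = 106, so Q = 19.5. From demand, P = 125.5.
DWL is the triangle between Q = 19.5 and Q = 39: ½·(39 − 19.5)·(125.5 − 106) = 190.125.

DWL = 190.125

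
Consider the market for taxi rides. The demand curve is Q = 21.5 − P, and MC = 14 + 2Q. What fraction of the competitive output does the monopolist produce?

Q_m/Q_c = 0.75

Inverting demand: P = 21.5 − Q.
Monopoly sets MR = MC: 21.5 − 2Q = 14 + 2Q ⇒ Q = 1.875, P = 21.5 − 1.875 = 19.625.
Competitive equilibrium sets price equal to marginal cost: 21.5 − Q = 14 + 2Q, so Q = 2.5 and P = 19.
Ratio Q_m/Q_c = 1.875/2.5 = 0.75.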